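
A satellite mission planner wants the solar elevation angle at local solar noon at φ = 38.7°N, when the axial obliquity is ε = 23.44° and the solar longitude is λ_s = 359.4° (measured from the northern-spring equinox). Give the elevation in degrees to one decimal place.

51.1°

Solar declination: sin δ = sin ε · sin λ_s = sin 23.44° × sin 359.4° = -0.00417, so δ = -0.239°.
At local noon the hour angle is zero, so the zenith angle equals |φ − δ| = |+38.7° − (-0.239°)| = 38.939°.
Elevation = 90° − 38.939° = 51.1°.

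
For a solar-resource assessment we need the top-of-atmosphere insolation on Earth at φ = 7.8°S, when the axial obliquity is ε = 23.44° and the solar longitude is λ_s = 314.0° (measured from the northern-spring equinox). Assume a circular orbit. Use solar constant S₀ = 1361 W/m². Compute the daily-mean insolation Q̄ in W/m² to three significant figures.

Q̄ ≈ 438 W/m²

Solar declination: sin δ = sin ε · sin λ_s = sin 23.44° × sin 314.0° = -0.28615, so δ = -16.627°.
cos H₀ = −tan(-7.8°) tan(-16.627°) = -0.0409, H₀ = 1.6117 rad.
Bracket: H₀ sin φ sin δ + cos φ cos δ sin H₀ = 1.6117×-0.13572×-0.28615 + 0.99075×0.95819×0.99916 = 0.062592 + 0.948529 = 1.011121.
Q̄ = (S₀/π) × [bracket] = (1361/π) × 1.011121 = 438.0 W/m².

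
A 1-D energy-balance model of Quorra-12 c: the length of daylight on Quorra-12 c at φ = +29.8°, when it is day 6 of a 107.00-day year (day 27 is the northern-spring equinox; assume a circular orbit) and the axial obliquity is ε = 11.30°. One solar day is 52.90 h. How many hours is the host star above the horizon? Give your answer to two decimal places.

24.63 h

Solar longitude: λ_s = 360° × (6 − 27)/107.00 = -70.654°, i.e. -70.654° + 360° = 289.346°.
sin δ = sin 11.30° × sin 289.346° = -0.18488, so δ = -10.654°.
cos H₀ = −tan φ · tan δ = −tan(+29.8°) × tan(-10.654°) = 0.1077, so H₀ = 1.4628 rad = 83.81°.
Daylight = 2H₀/(2π) × 52.90 h = (1.4628/π) × 52.90 = 24.63 h.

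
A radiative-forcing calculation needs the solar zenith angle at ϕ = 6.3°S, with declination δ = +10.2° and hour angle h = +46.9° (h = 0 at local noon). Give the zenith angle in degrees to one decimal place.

cos θ_z = sin ϕ sin δ + cos ϕ cos δ cos h = -0.019432 + 0.668414 = 0.648982.
θ_z = arccos(0.648982) = 49.5°.

θ_z = 49.5°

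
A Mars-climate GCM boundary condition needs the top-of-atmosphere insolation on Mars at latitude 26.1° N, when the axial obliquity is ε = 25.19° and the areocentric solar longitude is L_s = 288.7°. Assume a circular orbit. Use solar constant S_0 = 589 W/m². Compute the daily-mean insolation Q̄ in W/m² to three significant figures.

sin δ = sin 25.19° × sin 288.7° = -0.40315, so δ = -23.775°.
cos h₀ = −tan(+26.1°) tan(-23.775°) = 0.2158, h₀ = 1.3533 rad.
Bracket: h₀ sin ϕ sin δ + cos ϕ cos δ sin h₀ = 1.3533×0.43994×-0.40315 + 0.89803×0.91513×0.97643 = -0.240024 + 0.802444 = 0.562420.
Q̄ = (S_0/π) × [bracket] = (589/π) × 0.562420 = 105.4 W/m².

Q̄ ≈ 105 W/m²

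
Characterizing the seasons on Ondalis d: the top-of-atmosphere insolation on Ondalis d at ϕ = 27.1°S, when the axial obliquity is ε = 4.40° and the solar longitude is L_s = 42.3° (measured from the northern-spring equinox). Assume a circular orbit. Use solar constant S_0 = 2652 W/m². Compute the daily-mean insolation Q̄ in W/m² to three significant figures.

Solar declination: sin δ = sin ε · sin L_s = sin 4.40° × sin 42.3° = 0.05163, so δ = +2.960°.
cos h₀ = −tan(-27.1°) tan(+2.960°) = 0.0265, h₀ = 1.5443 rad.
Bracket: h₀ sin ϕ sin δ + cos ϕ cos δ sin h₀ = 1.5443×-0.45554×0.05163 + 0.89021×0.99867×0.99965 = -0.036321 + 0.888715 = 0.852394.
Q̄ = (S_0/π) × [bracket] = (2652/π) × 0.852394 = 719.6 W/m².

Q̄ ≈ 720 W/m²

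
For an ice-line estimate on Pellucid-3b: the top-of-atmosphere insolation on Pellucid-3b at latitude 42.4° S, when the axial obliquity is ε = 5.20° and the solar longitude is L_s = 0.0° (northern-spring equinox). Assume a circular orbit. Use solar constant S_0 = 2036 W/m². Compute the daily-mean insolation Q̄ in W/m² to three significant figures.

Solar declination: sin δ = sin ε · sin L_s = sin 5.20° × sin 0.0° = 0.00000, so δ = +0.000°.
cos h₀ = −tan(-42.4°) tan(+0.000°) = 0.0000, h₀ = 1.5708 rad.
Bracket: h₀ sin ϕ sin δ + cos ϕ cos δ sin h₀ = 1.5708×-0.67430×0.00000 + 0.73846×1.00000×1.00000 = -0.000000 + 0.738460 = 0.738460.
Q̄ = (S_0/π) × [bracket] = (2036/π) × 0.738460 = 478.6 W/m².

Q̄ ≈ 479 W/m²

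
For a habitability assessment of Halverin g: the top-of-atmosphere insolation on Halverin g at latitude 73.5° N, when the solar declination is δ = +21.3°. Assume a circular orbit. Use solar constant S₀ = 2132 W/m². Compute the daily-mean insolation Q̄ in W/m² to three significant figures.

Q̄ ≈ 743 W/m²

cos H₀ = −tan(+73.5°) tan(+21.300°) = -1.3162 ≤ −1 ⇒ polar day, H₀ = π.
Bracket: H₀ sin φ sin δ + cos φ cos δ sin H₀ = 3.1416×0.95882×0.36325 + 0.28402×0.93169×0.00000 = 1.094192 + 0.000000 = 1.094192.
Q̄ = (S₀/π) × [bracket] = (2132/π) × 1.094192 = 742.6 W/m².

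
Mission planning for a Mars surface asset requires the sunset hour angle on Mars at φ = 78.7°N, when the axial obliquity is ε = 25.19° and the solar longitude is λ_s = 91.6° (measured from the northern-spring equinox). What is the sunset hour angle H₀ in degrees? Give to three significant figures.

H₀ = 180°

Solar declination: sin δ = sin ε · sin λ_s = sin 25.19° × sin 91.6° = 0.42546, so δ = +25.179°.
Sunrise equation: cos H₀ = −tan φ · tan δ = -2.3528 ≤ −1, so the Sun never sets (polar day) and H₀ = π.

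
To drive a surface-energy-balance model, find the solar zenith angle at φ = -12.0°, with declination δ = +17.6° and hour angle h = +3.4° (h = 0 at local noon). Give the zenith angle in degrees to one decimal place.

cos θ_z = sin φ sin δ + cos φ cos δ cos h = -0.062866 + 0.930720 = 0.867854.
θ_z = arccos(0.867854) = 29.8°.

θ_z = 29.8°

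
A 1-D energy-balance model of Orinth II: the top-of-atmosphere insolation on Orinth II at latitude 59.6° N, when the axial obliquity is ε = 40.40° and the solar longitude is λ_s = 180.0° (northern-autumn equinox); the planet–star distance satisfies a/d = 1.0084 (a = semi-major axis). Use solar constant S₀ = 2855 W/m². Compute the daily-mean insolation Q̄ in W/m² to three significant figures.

Solar declination: sin δ = sin ε · sin λ_s = sin 40.40° × sin 180.0° = 0.00000, so δ = +0.000°.
cos H₀ = −tan(+59.6°) tan(+0.000°) = -0.0000, H₀ = 1.5708 rad.
Bracket: H₀ sin φ sin δ + cos φ cos δ sin H₀ = 1.5708×0.86251×0.00000 + 0.50603×1.00000×1.00000 = 0.000000 + 0.506030 = 0.506030.
Inverse-square distance factor (a/d)² = 1.0084² = 1.016871.
Q̄ = (S₀/π) × 1.016871 × [bracket] = (2855/π) × 1.016871 × 0.506030 = 467.6 W/m².

Q̄ ≈ 468 W/m²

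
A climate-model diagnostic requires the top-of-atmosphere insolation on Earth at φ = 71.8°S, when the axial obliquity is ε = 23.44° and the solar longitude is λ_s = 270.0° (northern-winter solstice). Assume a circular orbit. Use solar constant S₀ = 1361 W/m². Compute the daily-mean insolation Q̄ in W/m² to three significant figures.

Q̄ ≈ 514 W/m²

Solar declination: sin δ = sin ε · sin λ_s = sin 23.44° × sin 270.0° = -0.39779, so δ = -23.440°.
cos H₀ = −tan(-71.8°) tan(-23.440°) = -1.3187 ≤ −1 ⇒ polar day, H₀ = π.
Bracket: H₀ sin φ sin δ + cos φ cos δ sin H₀ = 3.1416×-0.94997×-0.39779 + 0.31233×0.91748×0.00000 = 1.187175 + 0.000000 = 1.187175.
Q̄ = (S₀/π) × [bracket] = (1361/π) × 1.187175 = 514.3 W/m².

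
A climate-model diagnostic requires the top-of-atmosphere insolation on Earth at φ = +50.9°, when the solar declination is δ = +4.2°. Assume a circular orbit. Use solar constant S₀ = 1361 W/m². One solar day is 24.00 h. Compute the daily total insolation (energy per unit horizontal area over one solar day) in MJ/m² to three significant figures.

27.0 MJ/m²

cos H₀ = −tan(+50.9°) tan(+4.200°) = -0.0904, H₀ = 1.6613 rad.
Bracket: H₀ sin φ sin δ + cos φ cos δ sin H₀ = 1.6613×0.77605×0.07324 + 0.63068×0.99731×0.99591 = 0.094425 + 0.626411 = 0.720836.
Q̄ = (S₀/π) × [bracket] = (1361/π) × 0.720836 = 312.28 W/m².
Daily total = Q̄ × 24.00 h × 3600 s/h = 312.28 × 24.00 × 3600 / 10⁶ = 26.98 MJ/m².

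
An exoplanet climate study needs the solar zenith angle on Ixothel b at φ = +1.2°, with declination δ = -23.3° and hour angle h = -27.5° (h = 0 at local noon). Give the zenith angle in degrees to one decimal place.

θ_z = 36.3°

cos θ_z = sin φ sin δ + cos φ cos δ cos h = -0.008284 + 0.814493 = 0.806209.
θ_z = arccos(0.806209) = 36.3°.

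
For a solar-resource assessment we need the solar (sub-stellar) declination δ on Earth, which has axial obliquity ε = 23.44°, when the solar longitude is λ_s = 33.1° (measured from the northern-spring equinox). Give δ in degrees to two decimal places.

δ = +12.55°

sin δ = sin ε · sin λ_s = sin 23.44° × sin 33.1° = 0.217233.
δ = arcsin(0.217233) = +12.55°.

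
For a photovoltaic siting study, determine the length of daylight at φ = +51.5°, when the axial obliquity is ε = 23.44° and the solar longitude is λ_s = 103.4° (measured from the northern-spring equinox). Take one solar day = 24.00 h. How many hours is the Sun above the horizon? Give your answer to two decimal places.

16.25 h

Solar declination: sin δ = sin ε · sin λ_s = sin 23.44° × sin 103.4° = 0.38696, so δ = +22.765°.
cos H₀ = −tan φ · tan δ = −tan(+51.5°) × tan(+22.765°) = -0.5276, so H₀ = 2.1265 rad = 121.84°.
Daylight = 2H₀/(2π) × 24.00 h = (2.1265/π) × 24.00 = 16.25 h.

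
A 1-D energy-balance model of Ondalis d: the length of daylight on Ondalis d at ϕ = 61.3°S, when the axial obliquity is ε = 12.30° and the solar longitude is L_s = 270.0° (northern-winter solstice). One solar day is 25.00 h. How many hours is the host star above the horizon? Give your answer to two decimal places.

Solar declination: sin δ = sin ε · sin L_s = sin 12.30° × sin 270.0° = -0.21303, so δ = -12.300°.
cos h₀ = −tan ϕ · tan δ = −tan(-61.3°) × tan(-12.300°) = -0.3982, so h₀ = 1.9804 rad = 113.47°.
Daylight = 2h₀/(2π) × 25.00 h = (1.9804/π) × 25.00 = 15.76 h.

15.76 h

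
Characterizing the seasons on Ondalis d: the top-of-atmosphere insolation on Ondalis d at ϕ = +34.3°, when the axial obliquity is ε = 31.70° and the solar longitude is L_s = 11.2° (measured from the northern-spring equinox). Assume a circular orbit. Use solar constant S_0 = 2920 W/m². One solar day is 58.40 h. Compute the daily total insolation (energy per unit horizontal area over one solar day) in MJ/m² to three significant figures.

Solar declination: sin δ = sin ε · sin L_s = sin 31.70° × sin 11.2° = 0.10206, so δ = +5.858°.
cos h₀ = −tan(+34.3°) tan(+5.858°) = -0.0700, h₀ = 1.6408 rad.
Bracket: h₀ sin ϕ sin δ + cos ϕ cos δ sin h₀ = 1.6408×0.56353×0.10206 + 0.82610×0.99478×0.99755 = 0.094369 + 0.819774 = 0.914143.
Q̄ = (S_0/π) × [bracket] = (2920/π) × 0.914143 = 849.66 W/m².
Daily total = Q̄ × 58.40 h × 3600 s/h = 849.66 × 58.40 × 3600 / 10⁶ = 178.6 MJ/m².

179 MJ/m²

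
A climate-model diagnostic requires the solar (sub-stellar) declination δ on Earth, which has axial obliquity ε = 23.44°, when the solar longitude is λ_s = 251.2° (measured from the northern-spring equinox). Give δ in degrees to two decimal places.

sin δ = sin ε · sin λ_s = sin 23.44° × sin 251.2° = -0.376566.
δ = arcsin(-0.376566) = -22.12°.

δ = -22.12°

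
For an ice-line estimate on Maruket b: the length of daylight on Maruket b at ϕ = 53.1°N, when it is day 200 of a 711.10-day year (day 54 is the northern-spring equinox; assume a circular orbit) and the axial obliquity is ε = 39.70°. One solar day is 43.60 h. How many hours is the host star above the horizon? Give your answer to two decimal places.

43.60 h

Solar longitude: L_s = 360° × (200 − 54)/711.10 = 73.914°.
sin δ = sin 39.70° × sin 73.914° = 0.61376, so δ = +37.862°.
Sunrise equation: cos h₀ = −tan ϕ · tan δ = -1.0354 ≤ −1, so the host star never sets (polar day) and h₀ = π.
Daylight = 2h₀/(2π) × 43.60 h = (3.1416/π) × 43.60 = 43.60 h.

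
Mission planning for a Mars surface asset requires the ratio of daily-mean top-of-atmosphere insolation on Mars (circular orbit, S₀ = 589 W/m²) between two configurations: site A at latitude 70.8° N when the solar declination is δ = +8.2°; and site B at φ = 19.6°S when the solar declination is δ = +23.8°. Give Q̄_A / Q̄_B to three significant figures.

— Configuration A (φ=+70.8°):
cos H₀ = −tan(+70.8°) tan(+8.200°) = -0.4138, H₀ = 1.9974 rad.
Bracket: H₀ sin φ sin δ + cos φ cos δ sin H₀ = 1.9974×0.94438×0.14263 + 0.32887×0.98978×0.91037 = 0.269044 + 0.296334 = 0.565378.
Q̄ = (S₀/π) × [bracket] = (589/π) × 0.565378 = 106.00 W/m².
— Configuration B (φ=-19.6°):
cos H₀ = −tan(-19.6°) tan(+23.800°) = 0.1571, H₀ = 1.4131 rad.
Bracket: H₀ sin φ sin δ + cos φ cos δ sin H₀ = 1.4131×-0.33545×0.40355 + 0.94206×0.91496×0.98759 = -0.191293 + 0.851250 = 0.659957.
Q̄ = (S₀/π) × [bracket] = (589/π) × 0.659957 = 123.73 W/m².
Ratio Q̄_A / Q̄_B = 106.00 / 123.73 = 0.8567.

Q̄_A / Q̄_B ≈ 0.857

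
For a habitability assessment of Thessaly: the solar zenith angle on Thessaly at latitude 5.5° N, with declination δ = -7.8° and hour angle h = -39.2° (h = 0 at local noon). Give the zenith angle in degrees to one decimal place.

cos θ_z = sin ϕ sin δ + cos ϕ cos δ cos h = -0.013008 + 0.764240 = 0.751232.
θ_z = arccos(0.751232) = 41.3°.

θ_z = 41.3°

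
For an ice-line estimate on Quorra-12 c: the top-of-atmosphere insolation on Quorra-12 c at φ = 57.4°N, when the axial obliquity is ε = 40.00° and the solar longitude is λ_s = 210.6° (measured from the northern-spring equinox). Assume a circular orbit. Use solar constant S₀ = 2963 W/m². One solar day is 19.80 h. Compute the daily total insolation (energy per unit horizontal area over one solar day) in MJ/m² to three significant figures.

Solar declination: sin δ = sin ε · sin λ_s = sin 40.00° × sin 210.6° = -0.32721, so δ = -19.099°.
cos H₀ = −tan(+57.4°) tan(-19.099°) = 0.5414, H₀ = 0.9986 rad.
Bracket: H₀ sin φ sin δ + cos φ cos δ sin H₀ = 0.9986×0.84245×-0.32721 + 0.53877×0.94495×0.84074 = -0.275272 + 0.428030 = 0.152758.
Q̄ = (S₀/π) × [bracket] = (2963/π) × 0.152758 = 144.07 W/m².
Daily total = Q̄ × 19.80 h × 3600 s/h = 144.07 × 19.80 × 3600 / 10⁶ = 10.27 MJ/m².

10.3 MJ/m²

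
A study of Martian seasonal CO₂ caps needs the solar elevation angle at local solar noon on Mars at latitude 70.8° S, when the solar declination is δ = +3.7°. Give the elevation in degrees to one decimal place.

At local noon the hour angle is zero, so the zenith angle equals |φ − δ| = |-70.8° − (+3.700°)| = 74.500°.
Elevation = 90° − 74.500° = 15.5°.

15.5°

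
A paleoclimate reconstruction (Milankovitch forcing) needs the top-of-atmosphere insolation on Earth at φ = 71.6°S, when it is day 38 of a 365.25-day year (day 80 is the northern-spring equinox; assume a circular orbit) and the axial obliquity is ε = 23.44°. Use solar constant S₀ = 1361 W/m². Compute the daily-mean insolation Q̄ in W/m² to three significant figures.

Solar longitude: λ_s = 360° × (38 − 80)/365.25 = -41.396°, i.e. -41.396° + 360° = 318.604°.
sin δ = sin 23.44° × sin 318.604° = -0.26304, so δ = -15.251°.
cos H₀ = −tan(-71.6°) tan(-15.251°) = -0.8196, H₀ = 2.5315 rad.
Bracket: H₀ sin φ sin δ + cos φ cos δ sin H₀ = 2.5315×-0.94888×-0.26304 + 0.31565×0.96478×0.57294 = 0.631846 + 0.174479 = 0.806325.
Q̄ = (S₀/π) × [bracket] = (1361/π) × 0.806325 = 349.3 W/m².

Q̄ ≈ 349 W/m²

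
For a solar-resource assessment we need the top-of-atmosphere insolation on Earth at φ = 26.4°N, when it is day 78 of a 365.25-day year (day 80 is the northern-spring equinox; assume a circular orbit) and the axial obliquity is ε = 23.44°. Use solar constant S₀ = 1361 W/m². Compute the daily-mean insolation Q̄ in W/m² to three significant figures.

Q̄ ≈ 384 W/m²

Solar longitude: λ_s = 360° × (78 − 80)/365.25 = -1.971°, i.e. -1.971° + 360° = 358.029°.
sin δ = sin 23.44° × sin 358.029° = -0.01368, so δ = -0.784°.
cos H₀ = −tan(+26.4°) tan(-0.784°) = 0.0068, H₀ = 1.5640 rad.
Bracket: H₀ sin φ sin δ + cos φ cos δ sin H₀ = 1.5640×0.44464×-0.01368 + 0.89571×0.99991×0.99998 = -0.009513 + 0.895611 = 0.886098.
Q̄ = (S₀/π) × [bracket] = (1361/π) × 0.886098 = 383.9 W/m².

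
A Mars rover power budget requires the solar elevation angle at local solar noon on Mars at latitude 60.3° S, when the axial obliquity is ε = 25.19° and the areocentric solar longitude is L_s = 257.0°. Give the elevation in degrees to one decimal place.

54.2°

sin δ = sin 25.19° × sin 257.0° = -0.41471, so δ = -24.501°.
At local noon the hour angle is zero, so the zenith angle equals |ϕ − δ| = |-60.3° − (-24.501°)| = 35.799°.
Elevation = 90° − 35.799° = 54.2°.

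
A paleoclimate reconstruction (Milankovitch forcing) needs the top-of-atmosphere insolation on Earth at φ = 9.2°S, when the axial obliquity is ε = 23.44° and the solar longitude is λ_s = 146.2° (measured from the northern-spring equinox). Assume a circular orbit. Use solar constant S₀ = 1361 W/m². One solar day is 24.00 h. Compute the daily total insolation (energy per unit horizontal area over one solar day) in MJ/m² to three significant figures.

34.0 MJ/m²

Solar declination: sin δ = sin ε · sin λ_s = sin 23.44° × sin 146.2° = 0.22129, so δ = +12.785°.
cos H₀ = −tan(-9.2°) tan(+12.785°) = 0.0368, H₀ = 1.5340 rad.
Bracket: H₀ sin φ sin δ + cos φ cos δ sin H₀ = 1.5340×-0.15988×0.22129 + 0.98714×0.97521×0.99932 = -0.054273 + 0.962014 = 0.907741.
Q̄ = (S₀/π) × [bracket] = (1361/π) × 0.907741 = 393.25 W/m².
Daily total = Q̄ × 24.00 h × 3600 s/h = 393.25 × 24.00 × 3600 / 10⁶ = 33.98 MJ/m².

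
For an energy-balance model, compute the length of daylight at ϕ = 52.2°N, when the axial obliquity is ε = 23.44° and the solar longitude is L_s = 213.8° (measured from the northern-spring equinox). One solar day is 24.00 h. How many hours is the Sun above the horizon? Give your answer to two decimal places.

9.73 h

Solar declination: sin δ = sin ε · sin L_s = sin 23.44° × sin 213.8° = -0.22129, so δ = -12.785°.
cos h₀ = −tan ϕ · tan δ = −tan(+52.2°) × tan(-12.785°) = 0.2925, so h₀ = 1.2739 rad = 72.99°.
Daylight = 2h₀/(2π) × 24.00 h = (1.2739/π) × 24.00 = 9.73 h.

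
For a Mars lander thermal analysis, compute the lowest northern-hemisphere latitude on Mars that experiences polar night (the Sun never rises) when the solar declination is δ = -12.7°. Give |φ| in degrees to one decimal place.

|φ| = 77.3°

Polar night requires cos H₀ = −tan φ tan δ ≥ 1, i.e. tan φ tan δ ≤ −1.
The boundary is |tan φ| · |tan δ| = 1, so |φ| = 90° − |δ| = 90° − 12.7° = 77.3° in the northern hemisphere.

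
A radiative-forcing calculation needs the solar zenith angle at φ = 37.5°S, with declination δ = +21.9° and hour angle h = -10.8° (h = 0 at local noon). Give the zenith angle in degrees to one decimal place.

θ_z = 60.3°

cos θ_z = sin φ sin δ + cos φ cos δ cos h = -0.227061 + 0.723064 = 0.496003.
θ_z = arccos(0.496003) = 60.3°.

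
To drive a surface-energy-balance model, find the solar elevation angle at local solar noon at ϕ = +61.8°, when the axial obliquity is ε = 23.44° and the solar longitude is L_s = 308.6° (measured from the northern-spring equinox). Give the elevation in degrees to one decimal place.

10.1°

Solar declination: sin δ = sin ε · sin L_s = sin 23.44° × sin 308.6° = -0.31088, so δ = -18.112°.
At local noon the hour angle is zero, so the zenith angle equals |ϕ − δ| = |+61.8° − (-18.112°)| = 79.912°.
Elevation = 90° − 79.912° = 10.1°.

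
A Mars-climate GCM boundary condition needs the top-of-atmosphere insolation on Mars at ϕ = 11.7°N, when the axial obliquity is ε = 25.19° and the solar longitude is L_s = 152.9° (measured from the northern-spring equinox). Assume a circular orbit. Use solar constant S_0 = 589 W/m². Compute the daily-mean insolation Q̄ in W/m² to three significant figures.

Q̄ ≈ 192 W/m²

Solar declination: sin δ = sin ε · sin L_s = sin 25.19° × sin 152.9° = 0.19389, so δ = +11.180°.
cos h₀ = −tan(+11.7°) tan(+11.180°) = -0.0409, h₀ = 1.6117 rad.
Bracket: h₀ sin ϕ sin δ + cos ϕ cos δ sin h₀ = 1.6117×0.20279×0.19389 + 0.97922×0.98102×0.99916 = 0.063370 + 0.959827 = 1.023197.
Q̄ = (S_0/π) × [bracket] = (589/π) × 1.023197 = 191.8 W/m².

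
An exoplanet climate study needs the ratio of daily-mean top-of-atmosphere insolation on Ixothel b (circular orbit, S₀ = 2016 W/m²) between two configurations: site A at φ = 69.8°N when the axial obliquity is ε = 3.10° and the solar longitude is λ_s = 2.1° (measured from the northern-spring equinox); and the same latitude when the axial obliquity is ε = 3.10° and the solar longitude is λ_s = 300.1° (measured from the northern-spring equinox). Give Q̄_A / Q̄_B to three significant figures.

Q̄_A / Q̄_B ≈ 1.25

— Configuration A (φ=+69.8°):
Solar declination: sin δ = sin ε · sin λ_s = sin 3.10° × sin 2.1° = 0.00198, so δ = +0.114°.
cos H₀ = −tan(+69.8°) tan(+0.114°) = -0.0054, H₀ = 1.5762 rad.
Bracket: H₀ sin φ sin δ + cos φ cos δ sin H₀ = 1.5762×0.93849×0.00198 + 0.34530×1.00000×0.99999 = 0.002929 + 0.345297 = 0.348226.
Q̄ = (S₀/π) × [bracket] = (2016/π) × 0.348226 = 223.46 W/m².
— Configuration B (φ=+69.8°):
Solar declination: sin δ = sin ε · sin λ_s = sin 3.10° × sin 300.1° = -0.04679, so δ = -2.682°.
cos H₀ = −tan(+69.8°) tan(-2.682°) = 0.1273, H₀ = 1.4431 rad.
Bracket: H₀ sin φ sin δ + cos φ cos δ sin H₀ = 1.4431×0.93849×-0.04679 + 0.34530×0.99890×0.99186 = -0.063369 + 0.342113 = 0.278744.
Q̄ = (S₀/π) × [bracket] = (2016/π) × 0.278744 = 178.87 W/m².
Ratio Q̄_A / Q̄_B = 223.46 / 178.87 = 1.249.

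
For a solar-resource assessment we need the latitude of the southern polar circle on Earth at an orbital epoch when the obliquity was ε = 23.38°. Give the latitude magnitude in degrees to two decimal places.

The polar circle is the lowest latitude that experiences at least one full rotation of continuous darkness at the northern-summer solstice; it lies at |φ| = 90° − ε = 90° − 23.38° = 66.62°.

66.62°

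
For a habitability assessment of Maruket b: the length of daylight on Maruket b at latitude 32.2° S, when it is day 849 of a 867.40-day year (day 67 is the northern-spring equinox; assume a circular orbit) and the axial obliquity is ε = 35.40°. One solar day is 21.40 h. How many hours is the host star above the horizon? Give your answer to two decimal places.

Solar longitude: λ_s = 360° × (849 − 67)/867.40 = 324.556°.
sin δ = sin 35.40° × sin 324.556° = -0.33593, so δ = -19.629°.
cos H₀ = −tan φ · tan δ = −tan(-32.2°) × tan(-19.629°) = -0.2246, so H₀ = 1.7973 rad = 102.98°.
Daylight = 2H₀/(2π) × 21.40 h = (1.7973/π) × 21.40 = 12.24 h.

12.24 h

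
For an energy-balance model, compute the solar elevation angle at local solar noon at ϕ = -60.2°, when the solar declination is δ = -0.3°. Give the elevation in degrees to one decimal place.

30.1°

At local noon the hour angle is zero, so the zenith angle equals |ϕ − δ| = |-60.2° − (-0.300°)| = 59.900°.
Elevation = 90° − 59.900° = 30.1°.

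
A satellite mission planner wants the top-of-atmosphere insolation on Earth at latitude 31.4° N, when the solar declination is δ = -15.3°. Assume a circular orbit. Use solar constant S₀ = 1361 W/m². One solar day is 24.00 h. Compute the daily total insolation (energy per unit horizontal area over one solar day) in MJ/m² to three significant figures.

cos H₀ = −tan(+31.4°) tan(-15.300°) = 0.1670, H₀ = 1.4030 rad.
Bracket: H₀ sin φ sin δ + cos φ cos δ sin H₀ = 1.4030×0.52101×-0.26387 + 0.85355×0.96456×0.98596 = -0.192883 + 0.811741 = 0.618858.
Q̄ = (S₀/π) × [bracket] = (1361/π) × 0.618858 = 268.10 W/m².
Daily total = Q̄ × 24.00 h × 3600 s/h = 268.10 × 24.00 × 3600 / 10⁶ = 23.16 MJ/m².

23.2 MJ/m²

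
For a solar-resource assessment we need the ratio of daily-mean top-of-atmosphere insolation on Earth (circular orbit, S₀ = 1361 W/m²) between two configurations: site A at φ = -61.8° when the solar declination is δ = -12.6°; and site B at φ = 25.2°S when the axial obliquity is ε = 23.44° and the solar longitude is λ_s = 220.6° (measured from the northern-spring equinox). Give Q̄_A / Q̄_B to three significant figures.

— Configuration A (φ=-61.8°):
cos H₀ = −tan(-61.8°) tan(-12.600°) = -0.4169, H₀ = 2.0008 rad.
Bracket: H₀ sin φ sin δ + cos φ cos δ sin H₀ = 2.0008×-0.88130×-0.21814 + 0.47255×0.97592×0.90896 = 0.384647 + 0.419186 = 0.803833.
Q̄ = (S₀/π) × [bracket] = (1361/π) × 0.803833 = 348.24 W/m².
— Configuration B (φ=-25.2°):
Solar declination: sin δ = sin ε · sin λ_s = sin 23.44° × sin 220.6° = -0.25887, so δ = -15.003°.
cos H₀ = −tan(-25.2°) tan(-15.003°) = -0.1261, H₀ = 1.6972 rad.
Bracket: H₀ sin φ sin δ + cos φ cos δ sin H₀ = 1.6972×-0.42578×-0.25887 + 0.90483×0.96591×0.99202 = 0.187068 + 0.867010 = 1.054078.
Q̄ = (S₀/π) × [bracket] = (1361/π) × 1.054078 = 456.65 W/m².
Ratio Q̄_A / Q̄_B = 348.24 / 456.65 = 0.7626.

Q̄_A / Q̄_B ≈ 0.763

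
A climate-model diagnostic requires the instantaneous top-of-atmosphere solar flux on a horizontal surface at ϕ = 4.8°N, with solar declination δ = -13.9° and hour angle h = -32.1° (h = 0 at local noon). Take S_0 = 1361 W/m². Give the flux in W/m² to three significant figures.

cos θ_z = sin ϕ sin δ + cos ϕ cos δ cos h = -0.020102 + 0.819431 = 0.799329.
Flux = S_0 · cos θ_z = 1361 × 0.799329 = 1088 W/m².

1.09e+03 W/m²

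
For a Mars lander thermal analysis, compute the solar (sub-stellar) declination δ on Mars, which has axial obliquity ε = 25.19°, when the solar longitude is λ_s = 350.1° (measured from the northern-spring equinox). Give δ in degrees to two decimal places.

sin δ = sin ε · sin λ_s = sin 25.19° × sin 350.1° = -0.073177.
δ = arcsin(-0.073177) = -4.20°.

δ = -4.20°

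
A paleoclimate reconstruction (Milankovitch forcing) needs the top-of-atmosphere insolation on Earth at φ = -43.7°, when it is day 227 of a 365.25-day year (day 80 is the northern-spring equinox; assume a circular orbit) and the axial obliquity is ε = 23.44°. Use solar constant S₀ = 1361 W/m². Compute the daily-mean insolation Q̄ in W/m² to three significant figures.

Solar longitude: λ_s = 360° × (227 − 80)/365.25 = 144.887°.
sin δ = sin 23.44° × sin 144.887° = 0.22880, so δ = +13.227°.
cos H₀ = −tan(-43.7°) tan(+13.227°) = 0.2246, H₀ = 1.3443 rad.
Bracket: H₀ sin φ sin δ + cos φ cos δ sin H₀ = 1.3443×-0.69088×0.22880 + 0.72297×0.97347×0.97445 = -0.212498 + 0.685808 = 0.473310.
Q̄ = (S₀/π) × [bracket] = (1361/π) × 0.473310 = 205.0 W/m².

Q̄ ≈ 205 W/m²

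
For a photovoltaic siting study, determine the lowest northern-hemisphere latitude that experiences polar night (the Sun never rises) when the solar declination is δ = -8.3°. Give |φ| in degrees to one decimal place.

Polar night requires cos H₀ = −tan φ tan δ ≥ 1, i.e. tan φ tan δ ≤ −1.
The boundary is |tan φ| · |tan δ| = 1, so |φ| = 90° − |δ| = 90° − 8.3° = 81.7° in the northern hemisphere.

|φ| = 81.7°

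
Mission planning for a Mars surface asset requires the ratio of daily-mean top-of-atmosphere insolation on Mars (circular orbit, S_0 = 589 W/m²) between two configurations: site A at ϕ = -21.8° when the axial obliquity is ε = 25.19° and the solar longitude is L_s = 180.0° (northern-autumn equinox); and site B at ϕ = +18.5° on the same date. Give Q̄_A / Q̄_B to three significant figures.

— Configuration A (ϕ=-21.8°):
Solar declination: sin δ = sin ε · sin L_s = sin 25.19° × sin 180.0° = 0.00000, so δ = +0.000°.
cos h₀ = −tan(-21.8°) tan(+0.000°) = 0.0000, h₀ = 1.5708 rad.
Bracket: h₀ sin ϕ sin δ + cos ϕ cos δ sin h₀ = 1.5708×-0.37137×0.00000 + 0.92849×1.00000×1.00000 = -0.000000 + 0.928490 = 0.928490.
Q̄ = (S_0/π) × [bracket] = (589/π) × 0.928490 = 174.08 W/m².
— Configuration B (ϕ=+18.5°):
cos h₀ = −tan(+18.5°) tan(+0.000°) = -0.0000, h₀ = 1.5708 rad.
Bracket: h₀ sin ϕ sin δ + cos ϕ cos δ sin h₀ = 1.5708×0.31730×0.00000 + 0.94832×1.00000×1.00000 = 0.000000 + 0.948320 = 0.948320.
Q̄ = (S_0/π) × [bracket] = (589/π) × 0.948320 = 177.80 W/m².
Ratio Q̄_A / Q̄_B = 174.08 / 177.80 = 0.9791.

Q̄_A / Q̄_B ≈ 0.979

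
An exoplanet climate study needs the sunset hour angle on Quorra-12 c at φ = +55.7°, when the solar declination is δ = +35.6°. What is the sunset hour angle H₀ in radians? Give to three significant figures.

Sunrise equation: cos H₀ = −tan φ · tan δ = -1.0495 ≤ −1, so the host star never sets (polar day) and H₀ = π.

H₀ = 3.14 rad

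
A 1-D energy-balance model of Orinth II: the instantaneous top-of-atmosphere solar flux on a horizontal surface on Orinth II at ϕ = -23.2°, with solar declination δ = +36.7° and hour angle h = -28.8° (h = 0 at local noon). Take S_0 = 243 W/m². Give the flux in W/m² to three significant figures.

cos θ_z = sin ϕ sin δ + cos ϕ cos δ cos h = -0.235430 + 0.645786 = 0.410356.
Flux = S_0 · cos θ_z = 243 × 0.410356 = 99.72 W/m².

99.7 W/m²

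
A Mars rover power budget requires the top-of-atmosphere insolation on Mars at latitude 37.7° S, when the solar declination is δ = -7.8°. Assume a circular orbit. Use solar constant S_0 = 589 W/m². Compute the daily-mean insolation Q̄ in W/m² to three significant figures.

Q̄ ≈ 172 W/m²

cos h₀ = −tan(-37.7°) tan(-7.800°) = -0.1059, h₀ = 1.6769 rad.
Bracket: h₀ sin ϕ sin δ + cos ϕ cos δ sin h₀ = 1.6769×-0.61153×-0.13572 + 0.79122×0.99075×0.99438 = 0.139177 + 0.779496 = 0.918673.
Q̄ = (S_0/π) × [bracket] = (589/π) × 0.918673 = 172.2 W/m².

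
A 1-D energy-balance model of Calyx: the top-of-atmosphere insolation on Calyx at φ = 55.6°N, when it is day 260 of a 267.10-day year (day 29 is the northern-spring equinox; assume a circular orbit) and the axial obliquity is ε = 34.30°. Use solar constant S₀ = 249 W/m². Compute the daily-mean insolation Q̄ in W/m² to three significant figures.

Solar longitude: λ_s = 360° × (260 − 29)/267.10 = 311.344°.
sin δ = sin 34.30° × sin 311.344° = -0.42307, so δ = -25.029°.
cos H₀ = −tan(+55.6°) tan(-25.029°) = 0.6819, H₀ = 0.8204 rad.
Bracket: H₀ sin φ sin δ + cos φ cos δ sin H₀ = 0.8204×0.82511×-0.42307 + 0.56497×0.90610×0.73143 = -0.286385 + 0.374433 = 0.088048.
Q̄ = (S₀/π) × [bracket] = (249/π) × 0.088048 = 6.979 W/m².

Q̄ ≈ 6.98 W/m²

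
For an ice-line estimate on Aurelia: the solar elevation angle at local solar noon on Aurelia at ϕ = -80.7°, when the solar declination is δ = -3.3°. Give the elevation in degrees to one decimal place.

12.6°

At local noon the hour angle is zero, so the zenith angle equals |ϕ − δ| = |-80.7° − (-3.300°)| = 77.400°.
Elevation = 90° − 77.400° = 12.6°.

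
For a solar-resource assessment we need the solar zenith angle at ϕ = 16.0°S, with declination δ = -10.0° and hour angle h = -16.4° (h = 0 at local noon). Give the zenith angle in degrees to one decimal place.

cos θ_z = sin ϕ sin δ + cos ϕ cos δ cos h = 0.047864 + 0.908142 = 0.956006.
θ_z = arccos(0.956006) = 17.1°.

θ_z = 17.1°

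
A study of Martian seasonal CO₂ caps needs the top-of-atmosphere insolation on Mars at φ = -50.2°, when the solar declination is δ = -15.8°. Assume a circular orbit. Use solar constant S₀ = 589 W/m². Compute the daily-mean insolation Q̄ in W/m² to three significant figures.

cos H₀ = −tan(-50.2°) tan(-15.800°) = -0.3396, H₀ = 1.9173 rad.
Bracket: H₀ sin φ sin δ + cos φ cos δ sin H₀ = 1.9173×-0.76828×-0.27228 + 0.64011×0.96222×0.94056 = 0.401075 + 0.579316 = 0.980391.
Q̄ = (S₀/π) × [bracket] = (589/π) × 0.980391 = 183.8 W/m².

Q̄ ≈ 184 W/m²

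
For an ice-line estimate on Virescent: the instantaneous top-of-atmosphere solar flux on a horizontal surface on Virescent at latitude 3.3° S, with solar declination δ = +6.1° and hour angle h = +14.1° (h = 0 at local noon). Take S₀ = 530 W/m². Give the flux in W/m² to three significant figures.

cos θ_z = sin φ sin δ + cos φ cos δ cos h = -0.006117 + 0.962781 = 0.956664.
Flux = S₀ · cos θ_z = 530 × 0.956664 = 507.0 W/m².

507 W/m²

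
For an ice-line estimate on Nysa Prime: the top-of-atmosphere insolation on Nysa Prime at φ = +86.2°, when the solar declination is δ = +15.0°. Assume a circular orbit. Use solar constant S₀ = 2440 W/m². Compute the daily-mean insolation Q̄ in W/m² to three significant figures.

cos H₀ = −tan(+86.2°) tan(+15.000°) = -4.0342 ≤ −1 ⇒ polar day, H₀ = π.
Bracket: H₀ sin φ sin δ + cos φ cos δ sin H₀ = 3.1416×0.99780×0.25882 + 0.06627×0.96593×0.00000 = 0.811320 + 0.000000 = 0.811320.
Q̄ = (S₀/π) × [bracket] = (2440/π) × 0.811320 = 630.1 W/m².

Q̄ ≈ 630 W/m²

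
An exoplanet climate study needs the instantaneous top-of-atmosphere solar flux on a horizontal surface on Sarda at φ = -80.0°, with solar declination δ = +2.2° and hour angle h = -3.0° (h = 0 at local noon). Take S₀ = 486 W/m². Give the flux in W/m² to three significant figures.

cos θ_z = sin φ sin δ + cos φ cos δ cos h = -0.037805 + 0.173282 = 0.135477.
Flux = S₀ · cos θ_z = 486 × 0.135477 = 65.84 W/m².

65.8 W/m²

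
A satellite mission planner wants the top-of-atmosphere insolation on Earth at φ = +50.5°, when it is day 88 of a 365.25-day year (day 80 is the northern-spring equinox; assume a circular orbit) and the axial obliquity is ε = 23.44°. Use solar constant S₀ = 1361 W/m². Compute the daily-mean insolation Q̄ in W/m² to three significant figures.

Solar longitude: λ_s = 360° × (88 − 80)/365.25 = 7.885°.
sin δ = sin 23.44° × sin 7.885° = 0.05457, so δ = +3.128°.
cos H₀ = −tan(+50.5°) tan(+3.128°) = -0.0663, H₀ = 1.6371 rad.
Bracket: H₀ sin φ sin δ + cos φ cos δ sin H₀ = 1.6371×0.77162×0.05457 + 0.63608×0.99851×0.99780 = 0.068934 + 0.633735 = 0.702669.
Q̄ = (S₀/π) × [bracket] = (1361/π) × 0.702669 = 304.4 W/m².

Q̄ ≈ 304 W/m²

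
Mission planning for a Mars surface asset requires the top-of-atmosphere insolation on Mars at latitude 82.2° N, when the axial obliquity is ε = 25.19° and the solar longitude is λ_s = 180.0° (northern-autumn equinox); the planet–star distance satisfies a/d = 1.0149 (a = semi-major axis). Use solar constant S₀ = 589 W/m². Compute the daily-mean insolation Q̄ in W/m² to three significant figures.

Solar declination: sin δ = sin ε · sin λ_s = sin 25.19° × sin 180.0° = 0.00000, so δ = +0.000°.
cos H₀ = −tan(+82.2°) tan(+0.000°) = -0.0000, H₀ = 1.5708 rad.
Bracket: H₀ sin φ sin δ + cos φ cos δ sin H₀ = 1.5708×0.99075×0.00000 + 0.13572×1.00000×1.00000 = 0.000000 + 0.135720 = 0.135720.
Inverse-square distance factor (a/d)² = 1.0149² = 1.030022.
Q̄ = (S₀/π) × 1.030022 × [bracket] = (589/π) × 1.030022 × 0.135720 = 26.21 W/m².

Q̄ ≈ 26.2 W/m²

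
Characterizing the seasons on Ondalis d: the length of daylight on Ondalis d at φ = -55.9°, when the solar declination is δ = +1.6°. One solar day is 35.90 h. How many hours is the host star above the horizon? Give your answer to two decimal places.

cos H₀ = −tan φ · tan δ = −tan(-55.9°) × tan(+1.600°) = 0.0413, so H₀ = 1.5295 rad = 87.64°.
Daylight = 2H₀/(2π) × 35.90 h = (1.5295/π) × 35.90 = 17.48 h.

17.48 h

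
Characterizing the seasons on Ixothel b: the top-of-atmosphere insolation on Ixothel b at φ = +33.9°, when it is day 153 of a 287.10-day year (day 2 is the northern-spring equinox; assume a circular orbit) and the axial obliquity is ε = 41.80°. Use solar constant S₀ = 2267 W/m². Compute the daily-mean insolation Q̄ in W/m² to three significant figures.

Q̄ ≈ 529 W/m²

Solar longitude: λ_s = 360° × (153 − 2)/287.10 = 189.342°.
sin δ = sin 41.80° × sin 189.342° = -0.10819, so δ = -6.211°.
cos H₀ = −tan(+33.9°) tan(-6.211°) = 0.0731, H₀ = 1.4976 rad.
Bracket: H₀ sin φ sin δ + cos φ cos δ sin H₀ = 1.4976×0.55775×-0.10819 + 0.83001×0.99413×0.99732 = -0.090370 + 0.822926 = 0.732556.
Q̄ = (S₀/π) × [bracket] = (2267/π) × 0.732556 = 528.6 W/m².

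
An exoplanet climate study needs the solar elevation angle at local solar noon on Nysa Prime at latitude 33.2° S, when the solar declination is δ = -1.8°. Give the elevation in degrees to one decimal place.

At local noon the hour angle is zero, so the zenith angle equals |ϕ − δ| = |-33.2° − (-1.800°)| = 31.400°.
Elevation = 90° − 31.400° = 58.6°.

58.6°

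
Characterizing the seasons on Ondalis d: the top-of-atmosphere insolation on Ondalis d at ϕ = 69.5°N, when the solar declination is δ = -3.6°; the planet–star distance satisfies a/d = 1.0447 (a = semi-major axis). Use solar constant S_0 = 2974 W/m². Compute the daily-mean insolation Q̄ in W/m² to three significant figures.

cos h₀ = −tan(+69.5°) tan(-3.600°) = 0.1683, h₀ = 1.4017 rad.
Bracket: h₀ sin ϕ sin δ + cos ϕ cos δ sin h₀ = 1.4017×0.93667×-0.06279 + 0.35021×0.99803×0.98574 = -0.082439 + 0.344536 = 0.262097.
Inverse-square distance factor (a/d)² = 1.0447² = 1.091398.
Q̄ = (S_0/π) × 1.091398 × [bracket] = (2974/π) × 1.091398 × 0.262097 = 270.8 W/m².

Q̄ ≈ 271 W/m²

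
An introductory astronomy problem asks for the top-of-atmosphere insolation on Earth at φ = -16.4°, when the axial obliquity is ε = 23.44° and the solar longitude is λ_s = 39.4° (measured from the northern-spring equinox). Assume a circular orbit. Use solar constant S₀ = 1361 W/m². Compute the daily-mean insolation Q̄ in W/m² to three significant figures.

Q̄ ≈ 355 W/m²

Solar declination: sin δ = sin ε · sin λ_s = sin 23.44° × sin 39.4° = 0.25249, so δ = +14.625°.
cos H₀ = −tan(-16.4°) tan(+14.625°) = 0.0768, H₀ = 1.4939 rad.
Bracket: H₀ sin φ sin δ + cos φ cos δ sin H₀ = 1.4939×-0.28234×0.25249 + 0.95931×0.96760×0.99705 = -0.106497 + 0.925490 = 0.818993.
Q̄ = (S₀/π) × [bracket] = (1361/π) × 0.818993 = 354.8 W/m².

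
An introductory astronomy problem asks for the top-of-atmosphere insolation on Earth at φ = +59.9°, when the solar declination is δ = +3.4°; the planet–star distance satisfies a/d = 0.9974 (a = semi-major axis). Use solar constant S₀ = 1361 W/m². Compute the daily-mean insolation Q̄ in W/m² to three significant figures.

cos H₀ = −tan(+59.9°) tan(+3.400°) = -0.1025, H₀ = 1.6735 rad.
Bracket: H₀ sin φ sin δ + cos φ cos δ sin H₀ = 1.6735×0.86515×0.05931 + 0.50151×0.99824×0.99473 = 0.085871 + 0.497989 = 0.583860.
Inverse-square distance factor (a/d)² = 0.9974² = 0.994807.
Q̄ = (S₀/π) × 0.994807 × [bracket] = (1361/π) × 0.994807 × 0.583860 = 251.6 W/m².

Q̄ ≈ 252 W/m²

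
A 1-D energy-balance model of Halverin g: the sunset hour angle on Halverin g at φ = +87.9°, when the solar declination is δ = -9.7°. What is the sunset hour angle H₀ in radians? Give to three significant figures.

H₀ = 0.00 rad

cos H₀ = −tan φ · tan δ = 4.6616 ≥ 1, so the host star never rises (polar night) and H₀ = 0.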